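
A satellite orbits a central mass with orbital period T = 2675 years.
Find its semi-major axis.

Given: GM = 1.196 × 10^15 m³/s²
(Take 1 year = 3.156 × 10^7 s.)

Convert to SI: T = 2675 years = 8.4423e+10 s.
Invert Kepler's third law: a = (GM · T² / (4π²))^(1/3).
Substituting T = 8.4423e+10 s and GM = 1.196e+15 m³/s²:
a = (1.196e+15 · (8.4423e+10)² / (4π²))^(1/3) m
a ≈ 5.999e+11 m = 599.9 Gm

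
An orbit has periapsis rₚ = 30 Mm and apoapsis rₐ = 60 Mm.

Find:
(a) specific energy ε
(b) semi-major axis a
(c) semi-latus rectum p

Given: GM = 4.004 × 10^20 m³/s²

Convert to SI: rₚ = 30 Mm = 3e+07 m; rₐ = 60 Mm = 6e+07 m.
(a) With a = (rₚ + rₐ)/2 = 4.5e+07 m, ε = −GM/(2a) = −4.004e+20/(2 · 4.5e+07) J/kg ≈ -4.449e+12 J/kg
(b) a = (rₚ + rₐ)/2 = (3e+07 + 6e+07)/2 ≈ 4.5e+07 m
(c) From a = (rₚ + rₐ)/2 = 4.5e+07 m and e = (rₐ − rₚ)/(rₐ + rₚ) = 0.333333, p = a(1 − e²) = 4.5e+07 · (1 − (0.333333)²) ≈ 4e+07 m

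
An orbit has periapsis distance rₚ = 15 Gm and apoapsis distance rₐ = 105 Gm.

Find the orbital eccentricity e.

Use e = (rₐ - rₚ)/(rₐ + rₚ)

Convert to SI: rₚ = 15 Gm = 1.5e+10 m; rₐ = 105 Gm = 1.05e+11 m.
e = (rₐ − rₚ) / (rₐ + rₚ).
e = (1.05e+11 − 1.5e+10) / (1.05e+11 + 1.5e+10) = 9e+10 / 1.2e+11 ≈ 0.75.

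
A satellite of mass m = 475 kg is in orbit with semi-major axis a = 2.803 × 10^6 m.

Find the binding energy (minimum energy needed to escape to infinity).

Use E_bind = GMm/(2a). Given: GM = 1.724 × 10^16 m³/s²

Total orbital energy is E = −GMm/(2a); binding energy is E_bind = −E = GMm/(2a).
E_bind = 1.724e+16 · 475 / (2 · 2.803e+06) J ≈ 1.461e+12 J = 1.461 TJ.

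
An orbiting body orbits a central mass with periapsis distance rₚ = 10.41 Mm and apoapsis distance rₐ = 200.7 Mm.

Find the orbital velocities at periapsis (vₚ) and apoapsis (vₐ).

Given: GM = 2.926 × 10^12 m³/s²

Convert to SI: rₚ = 10.41 Mm = 1.041e+07 m; rₐ = 200.7 Mm = 2.007e+08 m.
Use the vis-viva equation v² = GM(2/r − 1/a) with a = (rₚ + rₐ)/2 = (1.041e+07 + 2.007e+08)/2 = 1.05555e+08 m.
vₚ = √(GM · (2/rₚ − 1/a)) = √(2.926e+12 · (2/1.041e+07 − 1/1.05555e+08)) m/s ≈ 731 m/s = 731 m/s.
vₐ = √(GM · (2/rₐ − 1/a)) = √(2.926e+12 · (2/2.007e+08 − 1/1.05555e+08)) m/s ≈ 37.92 m/s = 37.92 m/s.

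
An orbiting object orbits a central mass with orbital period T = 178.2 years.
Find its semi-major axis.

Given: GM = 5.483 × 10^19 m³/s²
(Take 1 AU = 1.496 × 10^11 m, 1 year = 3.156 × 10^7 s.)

Convert to SI: T = 178.2 years = 5.62399e+09 s.
Invert Kepler's third law: a = (GM · T² / (4π²))^(1/3).
Substituting T = 5.62399e+09 s and GM = 5.483e+19 m³/s²:
a = (5.483e+19 · (5.62399e+09)² / (4π²))^(1/3) m
a ≈ 3.528e+12 m = 23.59 AU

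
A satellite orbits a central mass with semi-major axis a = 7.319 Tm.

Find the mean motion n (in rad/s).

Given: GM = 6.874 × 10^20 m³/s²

Convert to SI: a = 7.319 Tm = 7.319e+12 m.
n = √(GM / a³).
n = √(6.874e+20 / (7.319e+12)³) rad/s ≈ 1.324e-09 rad/s.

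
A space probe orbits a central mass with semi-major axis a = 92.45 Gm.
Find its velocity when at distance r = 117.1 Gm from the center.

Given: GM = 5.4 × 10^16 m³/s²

Convert to SI: a = 92.45 Gm = 9.245e+10 m; r = 117.1 Gm = 1.171e+11 m.
Vis-viva: v = √(GM · (2/r − 1/a)).
2/r − 1/a = 2/1.171e+11 − 1/9.245e+10 = 6.26276e-12 m⁻¹.
v = √(5.4e+16 · 6.26276e-12) m/s ≈ 581.5 m/s = 581.5 m/s.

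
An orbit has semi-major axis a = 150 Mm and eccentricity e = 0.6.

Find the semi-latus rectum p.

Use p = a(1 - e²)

Convert to SI: a = 150 Mm = 1.5e+08 m.
p = a (1 − e²).
p = 1.5e+08 · (1 − (0.6)²) = 1.5e+08 · 0.64 ≈ 9.6e+07 m = 96 Mm.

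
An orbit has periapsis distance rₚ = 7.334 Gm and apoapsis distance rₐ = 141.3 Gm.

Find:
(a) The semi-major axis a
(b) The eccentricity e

Convert to SI: rₚ = 7.334 Gm = 7.334e+09 m; rₐ = 141.3 Gm = 1.413e+11 m.
(a) a = (rₚ + rₐ) / 2 = (7.334e+09 + 1.413e+11) / 2 ≈ 7.432e+10 m = 74.32 Gm.
(b) e = (rₐ − rₚ) / (rₐ + rₚ) = (1.413e+11 − 7.334e+09) / (1.413e+11 + 7.334e+09) ≈ 0.9013.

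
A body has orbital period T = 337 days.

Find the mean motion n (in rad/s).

Convert to SI: T = 337 days = 2.91168e+07 s.
n = 2π / T.
n = 2π / 2.91168e+07 s ≈ 2.158e-07 rad/s.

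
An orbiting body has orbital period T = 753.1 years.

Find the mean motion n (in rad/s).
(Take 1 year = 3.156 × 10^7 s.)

Convert to SI: T = 753.1 years = 2.37678e+10 s.
n = 2π / T.
n = 2π / 2.37678e+10 s ≈ 2.644e-10 rad/s.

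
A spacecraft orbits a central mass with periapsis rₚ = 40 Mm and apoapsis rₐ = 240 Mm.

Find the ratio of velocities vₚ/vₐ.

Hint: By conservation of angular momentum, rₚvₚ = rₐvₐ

Convert to SI: rₚ = 40 Mm = 4e+07 m; rₐ = 240 Mm = 2.4e+08 m.
Conservation of angular momentum gives rₚvₚ = rₐvₐ, so vₚ/vₐ = rₐ/rₚ.
vₚ/vₐ = 2.4e+08 / 4e+07 ≈ 6.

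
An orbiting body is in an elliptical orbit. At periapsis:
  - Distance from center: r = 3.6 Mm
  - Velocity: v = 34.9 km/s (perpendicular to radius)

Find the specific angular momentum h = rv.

Convert to SI: r = 3.6 Mm = 3.6e+06 m; v = 34.9 km/s = 34900 m/s.
With v perpendicular to r, h = r · v.
h = 3.6e+06 · 34900 m²/s ≈ 1.256e+11 m²/s.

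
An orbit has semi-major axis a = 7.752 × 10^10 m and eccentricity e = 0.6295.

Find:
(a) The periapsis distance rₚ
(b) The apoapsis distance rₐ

(a) rₚ = a(1 − e) = 7.752e+10 · (1 − 0.6295) = 7.752e+10 · 0.3705 ≈ 2.872e+10 m = 2.872 × 10^10 m.
(b) rₐ = a(1 + e) = 7.752e+10 · (1 + 0.6295) = 7.752e+10 · 1.6295 ≈ 1.263e+11 m = 1.263 × 10^11 m.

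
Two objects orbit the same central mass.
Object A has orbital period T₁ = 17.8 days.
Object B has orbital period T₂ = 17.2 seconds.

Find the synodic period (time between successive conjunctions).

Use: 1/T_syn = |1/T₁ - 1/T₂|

Convert to SI: T₁ = 17.8 days = 1.53792e+06 s.
T_syn = |T₁ · T₂ / (T₁ − T₂)|.
T_syn = |1.53792e+06 · 17.2 / (1.53792e+06 − 17.2)| s ≈ 17.2 s = 17.2 seconds.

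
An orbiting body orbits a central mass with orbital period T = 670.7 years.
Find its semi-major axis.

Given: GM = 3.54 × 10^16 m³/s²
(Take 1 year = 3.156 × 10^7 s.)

Convert to SI: T = 670.7 years = 2.11673e+10 s.
Invert Kepler's third law: a = (GM · T² / (4π²))^(1/3).
Substituting T = 2.11673e+10 s and GM = 3.54e+16 m³/s²:
a = (3.54e+16 · (2.11673e+10)² / (4π²))^(1/3) m
a ≈ 7.379e+11 m = 737.9 Gm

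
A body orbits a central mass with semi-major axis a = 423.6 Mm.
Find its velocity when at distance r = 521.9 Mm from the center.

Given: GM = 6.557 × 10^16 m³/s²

Convert to SI: a = 423.6 Mm = 4.236e+08 m; r = 521.9 Mm = 5.219e+08 m.
Vis-viva: v = √(GM · (2/r − 1/a)).
2/r − 1/a = 2/5.219e+08 − 1/4.236e+08 = 1.47143e-09 m⁻¹.
v = √(6.557e+16 · 1.47143e-09) m/s ≈ 9823 m/s = 9.823 km/s.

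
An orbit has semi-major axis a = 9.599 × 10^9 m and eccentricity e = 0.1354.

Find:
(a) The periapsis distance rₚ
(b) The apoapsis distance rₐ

(a) rₚ = a(1 − e) = 9.599e+09 · (1 − 0.1354) = 9.599e+09 · 0.8646 ≈ 8.299e+09 m = 8.299 × 10^9 m.
(b) rₐ = a(1 + e) = 9.599e+09 · (1 + 0.1354) = 9.599e+09 · 1.1354 ≈ 1.09e+10 m = 1.09 × 10^10 m.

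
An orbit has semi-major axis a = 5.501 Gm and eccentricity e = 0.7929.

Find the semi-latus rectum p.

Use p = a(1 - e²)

Convert to SI: a = 5.501 Gm = 5.501e+09 m.
p = a (1 − e²).
p = 5.501e+09 · (1 − (0.7929)²) = 5.501e+09 · 0.37131 ≈ 2.043e+09 m = 2.043 Gm.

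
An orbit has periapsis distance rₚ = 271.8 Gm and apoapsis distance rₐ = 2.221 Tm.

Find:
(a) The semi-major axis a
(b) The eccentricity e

Convert to SI: rₚ = 271.8 Gm = 2.718e+11 m; rₐ = 2.221 Tm = 2.221e+12 m.
(a) a = (rₚ + rₐ) / 2 = (2.718e+11 + 2.221e+12) / 2 ≈ 1.246e+12 m = 1.246 Tm.
(b) e = (rₐ − rₚ) / (rₐ + rₚ) = (2.221e+12 − 2.718e+11) / (2.221e+12 + 2.718e+11) ≈ 0.7819.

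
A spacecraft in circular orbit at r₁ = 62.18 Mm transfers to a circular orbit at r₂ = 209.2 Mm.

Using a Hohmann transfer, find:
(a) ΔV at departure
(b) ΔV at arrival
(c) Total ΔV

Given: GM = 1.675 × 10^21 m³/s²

Convert to SI: r₁ = 62.18 Mm = 6.218e+07 m; r₂ = 209.2 Mm = 2.092e+08 m.
Transfer semi-major axis: a_t = (r₁ + r₂)/2 = (6.218e+07 + 2.092e+08)/2 = 1.3569e+08 m.
Circular speeds: v₁ = √(GM/r₁) = 5.19018e+06 m/s, v₂ = √(GM/r₂) = 2.82961e+06 m/s.
Transfer speeds (vis-viva v² = GM(2/r − 1/a_t)): v₁ᵗ = 6.4445e+06 m/s, v₂ᵗ = 1.91548e+06 m/s.
(a) ΔV₁ = |v₁ᵗ − v₁| ≈ 1.254e+06 m/s = 1254 km/s.
(b) ΔV₂ = |v₂ − v₂ᵗ| ≈ 9.141e+05 m/s = 914.1 km/s.
(c) ΔV_total = ΔV₁ + ΔV₂ ≈ 2.168e+06 m/s = 2168 km/s.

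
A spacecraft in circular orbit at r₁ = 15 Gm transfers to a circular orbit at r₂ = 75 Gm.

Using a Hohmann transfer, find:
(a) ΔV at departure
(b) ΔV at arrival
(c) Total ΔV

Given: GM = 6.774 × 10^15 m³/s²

Convert to SI: r₁ = 15 Gm = 1.5e+10 m; r₂ = 75 Gm = 7.5e+10 m.
Transfer semi-major axis: a_t = (r₁ + r₂)/2 = (1.5e+10 + 7.5e+10)/2 = 4.5e+10 m.
Circular speeds: v₁ = √(GM/r₁) = 672.012 m/s, v₂ = √(GM/r₂) = 300.533 m/s.
Transfer speeds (vis-viva v² = GM(2/r − 1/a_t)): v₁ᵗ = 867.564 m/s, v₂ᵗ = 173.513 m/s.
(a) ΔV₁ = |v₁ᵗ − v₁| ≈ 195.6 m/s = 195.6 m/s.
(b) ΔV₂ = |v₂ − v₂ᵗ| ≈ 127 m/s = 127 m/s.
(c) ΔV_total = ΔV₁ + ΔV₂ ≈ 322.6 m/s = 322.6 m/s.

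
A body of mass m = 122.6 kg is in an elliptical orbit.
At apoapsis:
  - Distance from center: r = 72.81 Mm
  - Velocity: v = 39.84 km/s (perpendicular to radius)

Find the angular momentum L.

Convert to SI: r = 72.81 Mm = 7.281e+07 m; v = 39.84 km/s = 39840 m/s.
Since v is perpendicular to r, L = m · v · r.
L = 122.6 · 39840 · 7.281e+07 kg·m²/s ≈ 3.556e+14 kg·m²/s.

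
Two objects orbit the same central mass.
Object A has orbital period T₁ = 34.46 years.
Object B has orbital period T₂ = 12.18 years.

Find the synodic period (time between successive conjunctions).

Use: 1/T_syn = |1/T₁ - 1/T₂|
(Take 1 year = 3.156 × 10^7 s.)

Convert to SI: T₁ = 34.46 years = 1.08756e+09 s; T₂ = 12.18 years = 3.84401e+08 s.
T_syn = |T₁ · T₂ / (T₁ − T₂)|.
T_syn = |1.08756e+09 · 3.84401e+08 / (1.08756e+09 − 3.84401e+08)| s ≈ 5.945e+08 s = 18.84 years.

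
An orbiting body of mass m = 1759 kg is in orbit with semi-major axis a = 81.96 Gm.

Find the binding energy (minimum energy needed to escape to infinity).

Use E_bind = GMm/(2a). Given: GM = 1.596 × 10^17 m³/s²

Convert to SI: a = 81.96 Gm = 8.196e+10 m.
Total orbital energy is E = −GMm/(2a); binding energy is E_bind = −E = GMm/(2a).
E_bind = 1.596e+17 · 1759 / (2 · 8.196e+10) J ≈ 1.713e+09 J = 1.713 GJ.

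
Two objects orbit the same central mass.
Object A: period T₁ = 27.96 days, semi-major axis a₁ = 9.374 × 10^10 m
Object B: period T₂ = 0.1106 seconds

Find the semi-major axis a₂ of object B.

Convert to SI: T₁ = 27.96 days = 2.41574e+06 s.
Kepler's third law: (T₁/T₂)² = (a₁/a₂)³ ⇒ a₂ = a₁ · (T₂/T₁)^(2/3).
T₂/T₁ = 0.1106 / 2.41574e+06 = 4.5783e-08.
a₂ = 9.374e+10 · (4.5783e-08)^(2/3) m ≈ 1.2e+06 m = 1.2 × 10^6 m.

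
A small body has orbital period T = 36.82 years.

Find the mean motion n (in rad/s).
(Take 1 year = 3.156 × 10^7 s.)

Convert to SI: T = 36.82 years = 1.16204e+09 s.
n = 2π / T.
n = 2π / 1.16204e+09 s ≈ 5.407e-09 rad/s.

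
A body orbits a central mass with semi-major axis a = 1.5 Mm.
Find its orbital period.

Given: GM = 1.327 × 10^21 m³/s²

Convert to SI: a = 1.5 Mm = 1.5e+06 m.
Kepler's third law: T = 2π √(a³ / GM).
Substituting a = 1.5e+06 m and GM = 1.327e+21 m³/s²:
T = 2π √((1.5e+06)³ / 1.327e+21) s
T ≈ 0.3169 s = 0.3169 seconds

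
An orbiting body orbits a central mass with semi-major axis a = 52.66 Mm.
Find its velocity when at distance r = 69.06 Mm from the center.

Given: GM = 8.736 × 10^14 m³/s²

Convert to SI: a = 52.66 Mm = 5.266e+07 m; r = 69.06 Mm = 6.906e+07 m.
Vis-viva: v = √(GM · (2/r − 1/a)).
2/r − 1/a = 2/6.906e+07 − 1/5.266e+07 = 9.97058e-09 m⁻¹.
v = √(8.736e+14 · 9.97058e-09) m/s ≈ 2951 m/s = 2.951 km/s.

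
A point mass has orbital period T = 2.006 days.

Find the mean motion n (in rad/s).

Convert to SI: T = 2.006 days = 173318 s.
n = 2π / T.
n = 2π / 173318 s ≈ 3.625e-05 rad/s.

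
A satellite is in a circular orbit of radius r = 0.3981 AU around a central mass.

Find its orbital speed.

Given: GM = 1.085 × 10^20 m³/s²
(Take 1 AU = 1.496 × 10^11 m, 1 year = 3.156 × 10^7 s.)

Convert to SI: r = 0.3981 AU = 5.95558e+10 m.
For a circular orbit, gravity supplies the centripetal force, so v = √(GM / r).
v = √(1.085e+20 / 5.95558e+10) m/s ≈ 4.268e+04 m/s = 9.004 AU/year.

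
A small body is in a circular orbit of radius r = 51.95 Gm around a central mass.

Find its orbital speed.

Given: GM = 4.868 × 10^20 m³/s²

Convert to SI: r = 51.95 Gm = 5.195e+10 m.
For a circular orbit, gravity supplies the centripetal force, so v = √(GM / r).
v = √(4.868e+20 / 5.195e+10) m/s ≈ 9.68e+04 m/s = 96.8 km/s.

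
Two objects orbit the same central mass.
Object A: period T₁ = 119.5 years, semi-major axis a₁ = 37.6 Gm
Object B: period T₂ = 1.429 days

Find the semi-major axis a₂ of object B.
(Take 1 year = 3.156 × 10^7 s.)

Convert to SI: T₁ = 119.5 years = 3.77142e+09 s; a₁ = 37.6 Gm = 3.76e+10 m; T₂ = 1.429 days = 123466 s.
Kepler's third law: (T₁/T₂)² = (a₁/a₂)³ ⇒ a₂ = a₁ · (T₂/T₁)^(2/3).
T₂/T₁ = 123466 / 3.77142e+09 = 3.27372e-05.
a₂ = 3.76e+10 · (3.27372e-05)^(2/3) m ≈ 3.848e+07 m = 38.48 Mm.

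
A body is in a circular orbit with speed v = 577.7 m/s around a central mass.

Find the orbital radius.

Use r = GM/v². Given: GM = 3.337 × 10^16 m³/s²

For a circular orbit, v² = GM / r, so r = GM / v².
r = 3.337e+16 / (577.7)² m ≈ 9.999e+10 m = 99.99 Gm.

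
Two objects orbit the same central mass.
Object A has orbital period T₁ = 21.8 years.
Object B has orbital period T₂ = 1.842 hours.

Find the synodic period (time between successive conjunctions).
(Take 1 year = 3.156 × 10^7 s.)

Convert to SI: T₁ = 21.8 years = 6.88008e+08 s; T₂ = 1.842 hours = 6631.2 s.
T_syn = |T₁ · T₂ / (T₁ − T₂)|.
T_syn = |6.88008e+08 · 6631.2 / (6.88008e+08 − 6631.2)| s ≈ 6631 s = 1.842 hours.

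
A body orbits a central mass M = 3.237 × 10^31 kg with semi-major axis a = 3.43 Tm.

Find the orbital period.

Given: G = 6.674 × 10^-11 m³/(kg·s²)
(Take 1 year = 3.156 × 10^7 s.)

Convert to SI: a = 3.43 Tm = 3.43e+12 m.
GM = G · M = 6.674e-11 · 3.237e+31 = 2.16037e+21 m³/s².
Kepler's third law: T = 2π √(a³ / GM).
Substituting a = 3.43e+12 m and GM = 2.16037e+21 m³/s²:
T = 2π √((3.43e+12)³ / 2.16037e+21) s
T ≈ 8.587e+08 s = 27.21 years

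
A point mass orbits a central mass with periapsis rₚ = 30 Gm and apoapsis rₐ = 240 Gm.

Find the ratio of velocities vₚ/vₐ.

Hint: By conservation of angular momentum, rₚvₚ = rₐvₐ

Convert to SI: rₚ = 30 Gm = 3e+10 m; rₐ = 240 Gm = 2.4e+11 m.
Conservation of angular momentum gives rₚvₚ = rₐvₐ, so vₚ/vₐ = rₐ/rₚ.
vₚ/vₐ = 2.4e+11 / 3e+10 ≈ 8.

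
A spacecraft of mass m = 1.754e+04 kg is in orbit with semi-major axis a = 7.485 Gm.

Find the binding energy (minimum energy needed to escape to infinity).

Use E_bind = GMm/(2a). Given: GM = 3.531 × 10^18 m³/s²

Convert to SI: a = 7.485 Gm = 7.485e+09 m.
Total orbital energy is E = −GMm/(2a); binding energy is E_bind = −E = GMm/(2a).
E_bind = 3.531e+18 · 1.754e+04 / (2 · 7.485e+09) J ≈ 4.137e+12 J = 4.137 TJ.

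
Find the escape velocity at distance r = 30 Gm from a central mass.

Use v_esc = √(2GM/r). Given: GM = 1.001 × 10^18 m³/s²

Convert to SI: r = 30 Gm = 3e+10 m.
Escape velocity comes from setting total energy to zero: ½v² − GM/r = 0 ⇒ v_esc = √(2GM / r).
v_esc = √(2 · 1.001e+18 / 3e+10) m/s ≈ 8169 m/s = 8.169 km/s.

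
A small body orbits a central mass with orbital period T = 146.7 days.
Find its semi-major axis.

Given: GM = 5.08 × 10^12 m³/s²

Convert to SI: T = 146.7 days = 1.26749e+07 s.
Invert Kepler's third law: a = (GM · T² / (4π²))^(1/3).
Substituting T = 1.26749e+07 s and GM = 5.08e+12 m³/s²:
a = (5.08e+12 · (1.26749e+07)² / (4π²))^(1/3) m
a ≈ 2.745e+08 m = 274.5 Mm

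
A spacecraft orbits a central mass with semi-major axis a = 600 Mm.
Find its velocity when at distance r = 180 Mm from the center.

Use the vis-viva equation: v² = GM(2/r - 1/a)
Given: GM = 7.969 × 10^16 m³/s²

Convert to SI: a = 600 Mm = 6e+08 m; r = 180 Mm = 1.8e+08 m.
Vis-viva: v = √(GM · (2/r − 1/a)).
2/r − 1/a = 2/1.8e+08 − 1/6e+08 = 9.44444e-09 m⁻¹.
v = √(7.969e+16 · 9.44444e-09) m/s ≈ 2.743e+04 m/s = 27.43 km/s.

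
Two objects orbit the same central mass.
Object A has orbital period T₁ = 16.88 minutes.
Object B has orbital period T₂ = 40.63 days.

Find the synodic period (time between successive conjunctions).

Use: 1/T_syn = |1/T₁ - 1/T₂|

Convert to SI: T₁ = 16.88 minutes = 1012.8 s; T₂ = 40.63 days = 3.51043e+06 s.
T_syn = |T₁ · T₂ / (T₁ − T₂)|.
T_syn = |1012.8 · 3.51043e+06 / (1012.8 − 3.51043e+06)| s ≈ 1013 s = 16.88 minutes.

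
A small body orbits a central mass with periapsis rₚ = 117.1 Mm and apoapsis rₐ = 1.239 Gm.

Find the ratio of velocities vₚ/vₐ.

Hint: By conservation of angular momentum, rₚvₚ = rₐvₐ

Convert to SI: rₚ = 117.1 Mm = 1.171e+08 m; rₐ = 1.239 Gm = 1.239e+09 m.
Conservation of angular momentum gives rₚvₚ = rₐvₐ, so vₚ/vₐ = rₐ/rₚ.
vₚ/vₐ = 1.239e+09 / 1.171e+08 ≈ 10.58.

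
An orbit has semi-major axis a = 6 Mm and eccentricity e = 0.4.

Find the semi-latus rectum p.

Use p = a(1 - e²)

Convert to SI: a = 6 Mm = 6e+06 m.
p = a (1 − e²).
p = 6e+06 · (1 − (0.4)²) = 6e+06 · 0.84 ≈ 5.04e+06 m = 5.04 Mm.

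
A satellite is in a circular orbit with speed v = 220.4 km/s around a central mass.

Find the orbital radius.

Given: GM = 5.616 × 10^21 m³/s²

Convert to SI: v = 220.4 km/s = 220400 m/s.
For a circular orbit, v² = GM / r, so r = GM / v².
r = 5.616e+21 / (220400)² m ≈ 1.156e+11 m = 1.156 × 10^11 m.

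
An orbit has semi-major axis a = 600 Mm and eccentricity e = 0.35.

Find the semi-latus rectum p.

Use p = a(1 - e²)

Convert to SI: a = 600 Mm = 6e+08 m.
p = a (1 − e²).
p = 6e+08 · (1 − (0.35)²) = 6e+08 · 0.8775 ≈ 5.265e+08 m = 526.5 Mm.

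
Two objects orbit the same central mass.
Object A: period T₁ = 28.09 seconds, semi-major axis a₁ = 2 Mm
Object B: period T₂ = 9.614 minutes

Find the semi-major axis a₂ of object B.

Convert to SI: a₁ = 2 Mm = 2e+06 m; T₂ = 9.614 minutes = 576.84 s.
Kepler's third law: (T₁/T₂)² = (a₁/a₂)³ ⇒ a₂ = a₁ · (T₂/T₁)^(2/3).
T₂/T₁ = 576.84 / 28.09 = 20.5354.
a₂ = 2e+06 · (20.5354)^(2/3) m ≈ 1.5e+07 m = 15 Mm.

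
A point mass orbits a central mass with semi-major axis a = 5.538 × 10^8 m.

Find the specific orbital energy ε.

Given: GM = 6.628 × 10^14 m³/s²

ε = −GM / (2a).
ε = −6.628e+14 / (2 · 5.538e+08) J/kg ≈ -5.984e+05 J/kg = -598.4 kJ/kg.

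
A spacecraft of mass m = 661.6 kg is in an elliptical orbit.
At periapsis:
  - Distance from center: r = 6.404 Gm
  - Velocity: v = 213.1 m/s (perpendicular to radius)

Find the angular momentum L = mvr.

Convert to SI: r = 6.404 Gm = 6.404e+09 m.
Since v is perpendicular to r, L = m · v · r.
L = 661.6 · 213.1 · 6.404e+09 kg·m²/s ≈ 9.029e+14 kg·m²/s.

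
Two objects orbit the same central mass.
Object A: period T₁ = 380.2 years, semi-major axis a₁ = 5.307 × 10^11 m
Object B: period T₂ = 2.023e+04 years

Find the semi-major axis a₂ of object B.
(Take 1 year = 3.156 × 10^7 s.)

Convert to SI: T₁ = 380.2 years = 1.19991e+10 s; T₂ = 2.023e+04 years = 6.38459e+11 s.
Kepler's third law: (T₁/T₂)² = (a₁/a₂)³ ⇒ a₂ = a₁ · (T₂/T₁)^(2/3).
T₂/T₁ = 6.38459e+11 / 1.19991e+10 = 53.2088.
a₂ = 5.307e+11 · (53.2088)^(2/3) m ≈ 7.508e+12 m = 7.508 × 10^12 m.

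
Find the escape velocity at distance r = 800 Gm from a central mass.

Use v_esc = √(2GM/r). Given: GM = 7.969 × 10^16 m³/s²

Convert to SI: r = 800 Gm = 8e+11 m.
Escape velocity comes from setting total energy to zero: ½v² − GM/r = 0 ⇒ v_esc = √(2GM / r).
v_esc = √(2 · 7.969e+16 / 8e+11) m/s ≈ 446.3 m/s = 446.3 m/s.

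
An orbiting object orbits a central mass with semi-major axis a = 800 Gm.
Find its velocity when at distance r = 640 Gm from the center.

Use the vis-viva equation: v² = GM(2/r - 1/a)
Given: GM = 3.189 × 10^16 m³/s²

Convert to SI: a = 800 Gm = 8e+11 m; r = 640 Gm = 6.4e+11 m.
Vis-viva: v = √(GM · (2/r − 1/a)).
2/r − 1/a = 2/6.4e+11 − 1/8e+11 = 1.875e-12 m⁻¹.
v = √(3.189e+16 · 1.875e-12) m/s ≈ 244.5 m/s = 244.5 m/s.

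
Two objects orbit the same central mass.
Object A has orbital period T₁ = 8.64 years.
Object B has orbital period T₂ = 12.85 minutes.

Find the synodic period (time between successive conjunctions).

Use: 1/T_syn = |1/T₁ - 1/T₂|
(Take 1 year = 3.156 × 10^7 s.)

Convert to SI: T₁ = 8.64 years = 2.72678e+08 s; T₂ = 12.85 minutes = 771 s.
T_syn = |T₁ · T₂ / (T₁ − T₂)|.
T_syn = |2.72678e+08 · 771 / (2.72678e+08 − 771)| s ≈ 771 s = 12.85 minutes.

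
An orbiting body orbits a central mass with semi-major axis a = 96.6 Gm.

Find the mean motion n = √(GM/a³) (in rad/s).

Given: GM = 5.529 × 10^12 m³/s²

Convert to SI: a = 96.6 Gm = 9.66e+10 m.
n = √(GM / a³).
n = √(5.529e+12 / (9.66e+10)³) rad/s ≈ 7.832e-11 rad/s.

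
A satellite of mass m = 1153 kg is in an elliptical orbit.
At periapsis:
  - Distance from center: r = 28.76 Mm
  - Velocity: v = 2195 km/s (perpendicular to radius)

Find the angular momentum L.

Convert to SI: r = 28.76 Mm = 2.876e+07 m; v = 2195 km/s = 2.195e+06 m/s.
Since v is perpendicular to r, L = m · v · r.
L = 1153 · 2.195e+06 · 2.876e+07 kg·m²/s ≈ 7.279e+16 kg·m²/s.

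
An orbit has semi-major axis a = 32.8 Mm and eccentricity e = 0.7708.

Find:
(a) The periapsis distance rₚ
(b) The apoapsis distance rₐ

Convert to SI: a = 32.8 Mm = 3.28e+07 m.
(a) rₚ = a(1 − e) = 3.28e+07 · (1 − 0.7708) = 3.28e+07 · 0.2292 ≈ 7.518e+06 m = 7.518 Mm.
(b) rₐ = a(1 + e) = 3.28e+07 · (1 + 0.7708) = 3.28e+07 · 1.7708 ≈ 5.808e+07 m = 58.08 Mm.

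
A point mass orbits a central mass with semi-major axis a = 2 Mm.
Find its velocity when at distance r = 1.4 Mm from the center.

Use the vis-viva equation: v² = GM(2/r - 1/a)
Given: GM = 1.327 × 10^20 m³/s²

Convert to SI: a = 2 Mm = 2e+06 m; r = 1.4 Mm = 1.4e+06 m.
Vis-viva: v = √(GM · (2/r − 1/a)).
2/r − 1/a = 2/1.4e+06 − 1/2e+06 = 9.28571e-07 m⁻¹.
v = √(1.327e+20 · 9.28571e-07) m/s ≈ 1.11e+07 m/s = 1.11e+04 km/s.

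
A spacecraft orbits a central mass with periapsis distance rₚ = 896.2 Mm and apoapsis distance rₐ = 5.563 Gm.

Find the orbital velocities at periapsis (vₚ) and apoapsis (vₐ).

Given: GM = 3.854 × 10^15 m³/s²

Convert to SI: rₚ = 896.2 Mm = 8.962e+08 m; rₐ = 5.563 Gm = 5.563e+09 m.
Use the vis-viva equation v² = GM(2/r − 1/a) with a = (rₚ + rₐ)/2 = (8.962e+08 + 5.563e+09)/2 = 3.2296e+09 m.
vₚ = √(GM · (2/rₚ − 1/a)) = √(3.854e+15 · (2/8.962e+08 − 1/3.2296e+09)) m/s ≈ 2722 m/s = 2.722 km/s.
vₐ = √(GM · (2/rₐ − 1/a)) = √(3.854e+15 · (2/5.563e+09 − 1/3.2296e+09)) m/s ≈ 438.5 m/s = 438.5 m/s.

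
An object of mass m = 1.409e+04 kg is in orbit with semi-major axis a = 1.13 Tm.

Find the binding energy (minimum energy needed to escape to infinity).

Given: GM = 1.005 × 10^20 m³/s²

Convert to SI: a = 1.13 Tm = 1.13e+12 m.
Total orbital energy is E = −GMm/(2a); binding energy is E_bind = −E = GMm/(2a).
E_bind = 1.005e+20 · 1.409e+04 / (2 · 1.13e+12) J ≈ 6.266e+11 J = 626.6 GJ.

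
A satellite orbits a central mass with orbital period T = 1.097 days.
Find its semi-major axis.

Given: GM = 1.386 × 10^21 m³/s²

Convert to SI: T = 1.097 days = 94780.8 s.
Invert Kepler's third law: a = (GM · T² / (4π²))^(1/3).
Substituting T = 94780.8 s and GM = 1.386e+21 m³/s²:
a = (1.386e+21 · (94780.8)² / (4π²))^(1/3) m
a ≈ 6.807e+09 m = 6.807 Gm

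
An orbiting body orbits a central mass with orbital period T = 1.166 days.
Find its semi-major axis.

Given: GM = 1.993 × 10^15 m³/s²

Convert to SI: T = 1.166 days = 100742 s.
Invert Kepler's third law: a = (GM · T² / (4π²))^(1/3).
Substituting T = 100742 s and GM = 1.993e+15 m³/s²:
a = (1.993e+15 · (100742)² / (4π²))^(1/3) m
a ≈ 8.002e+07 m = 80.02 Mm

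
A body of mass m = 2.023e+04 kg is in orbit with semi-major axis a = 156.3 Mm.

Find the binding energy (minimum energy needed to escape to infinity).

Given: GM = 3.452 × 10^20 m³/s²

Convert to SI: a = 156.3 Mm = 1.563e+08 m.
Total orbital energy is E = −GMm/(2a); binding energy is E_bind = −E = GMm/(2a).
E_bind = 3.452e+20 · 2.023e+04 / (2 · 1.563e+08) J ≈ 2.234e+16 J = 22.34 PJ.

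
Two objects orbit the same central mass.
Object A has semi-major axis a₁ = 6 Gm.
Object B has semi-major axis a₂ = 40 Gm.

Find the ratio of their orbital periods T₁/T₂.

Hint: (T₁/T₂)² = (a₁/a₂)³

Convert to SI: a₁ = 6 Gm = 6e+09 m; a₂ = 40 Gm = 4e+10 m.
From Kepler's third law, (T₁/T₂)² = (a₁/a₂)³, so T₁/T₂ = (a₁/a₂)^(3/2).
a₁/a₂ = 6e+09 / 4e+10 = 0.15.
T₁/T₂ = (0.15)^(3/2) ≈ 0.05809.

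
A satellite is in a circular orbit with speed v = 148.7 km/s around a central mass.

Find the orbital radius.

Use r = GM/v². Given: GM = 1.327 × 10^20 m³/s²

Convert to SI: v = 148.7 km/s = 148700 m/s.
For a circular orbit, v² = GM / r, so r = GM / v².
r = 1.327e+20 / (148700)² m ≈ 6.001e+09 m = 6.001 Gm.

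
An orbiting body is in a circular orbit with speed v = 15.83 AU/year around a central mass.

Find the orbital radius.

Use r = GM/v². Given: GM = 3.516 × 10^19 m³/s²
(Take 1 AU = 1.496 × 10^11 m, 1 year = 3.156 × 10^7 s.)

Convert to SI: v = 15.83 AU/year = 75037 m/s.
For a circular orbit, v² = GM / r, so r = GM / v².
r = 3.516e+19 / (75037)² m ≈ 6.245e+09 m = 0.04174 AU.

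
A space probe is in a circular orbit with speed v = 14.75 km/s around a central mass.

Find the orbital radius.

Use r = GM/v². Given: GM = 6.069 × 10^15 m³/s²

Convert to SI: v = 14.75 km/s = 14750 m/s.
For a circular orbit, v² = GM / r, so r = GM / v².
r = 6.069e+15 / (14750)² m ≈ 2.79e+07 m = 27.9 Mm.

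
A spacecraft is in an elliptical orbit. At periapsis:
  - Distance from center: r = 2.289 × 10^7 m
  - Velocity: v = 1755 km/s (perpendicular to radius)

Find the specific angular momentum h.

Convert to SI: v = 1755 km/s = 1.755e+06 m/s.
With v perpendicular to r, h = r · v.
h = 2.289e+07 · 1.755e+06 m²/s ≈ 4.017e+13 m²/s.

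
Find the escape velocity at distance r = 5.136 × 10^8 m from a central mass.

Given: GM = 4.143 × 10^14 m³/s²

Escape velocity comes from setting total energy to zero: ½v² − GM/r = 0 ⇒ v_esc = √(2GM / r).
v_esc = √(2 · 4.143e+14 / 5.136e+08) m/s ≈ 1270 m/s = 1.27 km/s.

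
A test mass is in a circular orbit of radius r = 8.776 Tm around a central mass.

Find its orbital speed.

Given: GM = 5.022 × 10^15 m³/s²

Convert to SI: r = 8.776 Tm = 8.776e+12 m.
For a circular orbit, gravity supplies the centripetal force, so v = √(GM / r).
v = √(5.022e+15 / 8.776e+12) m/s ≈ 23.92 m/s = 23.92 m/s.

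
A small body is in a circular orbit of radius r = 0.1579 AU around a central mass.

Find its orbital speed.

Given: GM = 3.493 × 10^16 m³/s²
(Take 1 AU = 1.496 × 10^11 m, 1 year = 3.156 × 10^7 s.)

Convert to SI: r = 0.1579 AU = 2.36218e+10 m.
For a circular orbit, gravity supplies the centripetal force, so v = √(GM / r).
v = √(3.493e+16 / 2.36218e+10) m/s ≈ 1216 m/s = 0.2565 AU/year.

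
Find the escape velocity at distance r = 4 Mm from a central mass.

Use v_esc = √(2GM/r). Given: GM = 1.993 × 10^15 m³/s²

Convert to SI: r = 4 Mm = 4e+06 m.
Escape velocity comes from setting total energy to zero: ½v² − GM/r = 0 ⇒ v_esc = √(2GM / r).
v_esc = √(2 · 1.993e+15 / 4e+06) m/s ≈ 3.157e+04 m/s = 31.57 km/s.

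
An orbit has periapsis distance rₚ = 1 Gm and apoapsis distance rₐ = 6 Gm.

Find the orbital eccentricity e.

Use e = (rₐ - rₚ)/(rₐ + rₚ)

Convert to SI: rₚ = 1 Gm = 1e+09 m; rₐ = 6 Gm = 6e+09 m.
e = (rₐ − rₚ) / (rₐ + rₚ).
e = (6e+09 − 1e+09) / (6e+09 + 1e+09) = 5e+09 / 7e+09 ≈ 0.7143.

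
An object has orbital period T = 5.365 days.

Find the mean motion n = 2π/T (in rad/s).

Convert to SI: T = 5.365 days = 463536 s.
n = 2π / T.
n = 2π / 463536 s ≈ 1.355e-05 rad/s.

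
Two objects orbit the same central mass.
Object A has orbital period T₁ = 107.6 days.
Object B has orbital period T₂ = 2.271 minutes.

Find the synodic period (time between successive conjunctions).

Convert to SI: T₁ = 107.6 days = 9.29664e+06 s; T₂ = 2.271 minutes = 136.26 s.
T_syn = |T₁ · T₂ / (T₁ − T₂)|.
T_syn = |9.29664e+06 · 136.26 / (9.29664e+06 − 136.26)| s ≈ 136.3 s = 2.271 minutes.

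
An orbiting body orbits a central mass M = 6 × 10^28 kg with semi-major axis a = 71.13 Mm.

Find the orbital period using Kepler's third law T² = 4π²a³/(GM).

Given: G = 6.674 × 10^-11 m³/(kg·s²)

Convert to SI: a = 71.13 Mm = 7.113e+07 m.
GM = G · M = 6.674e-11 · 6e+28 = 4.0044e+18 m³/s².
Kepler's third law: T = 2π √(a³ / GM).
Substituting a = 7.113e+07 m and GM = 4.0044e+18 m³/s²:
T = 2π √((7.113e+07)³ / 4.0044e+18) s
T ≈ 1884 s = 31.39 minutes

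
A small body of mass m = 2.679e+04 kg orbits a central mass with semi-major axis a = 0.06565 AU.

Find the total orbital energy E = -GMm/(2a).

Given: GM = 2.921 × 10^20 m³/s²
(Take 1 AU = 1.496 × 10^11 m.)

Convert to SI: a = 0.06565 AU = 9.82124e+09 m.
E = −GMm / (2a).
E = −2.921e+20 · 2.679e+04 / (2 · 9.82124e+09) J ≈ -3.984e+14 J = -398.4 TJ.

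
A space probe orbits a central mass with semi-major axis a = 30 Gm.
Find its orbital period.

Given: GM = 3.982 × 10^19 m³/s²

Convert to SI: a = 30 Gm = 3e+10 m.
Kepler's third law: T = 2π √(a³ / GM).
Substituting a = 3e+10 m and GM = 3.982e+19 m³/s²:
T = 2π √((3e+10)³ / 3.982e+19) s
T ≈ 5.174e+06 s = 59.88 days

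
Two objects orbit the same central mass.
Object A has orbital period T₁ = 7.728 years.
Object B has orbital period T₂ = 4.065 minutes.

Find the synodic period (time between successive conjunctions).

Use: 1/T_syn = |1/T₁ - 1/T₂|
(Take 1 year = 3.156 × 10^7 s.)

Convert to SI: T₁ = 7.728 years = 2.43896e+08 s; T₂ = 4.065 minutes = 243.9 s.
T_syn = |T₁ · T₂ / (T₁ − T₂)|.
T_syn = |2.43896e+08 · 243.9 / (2.43896e+08 − 243.9)| s ≈ 243.9 s = 4.065 minutes.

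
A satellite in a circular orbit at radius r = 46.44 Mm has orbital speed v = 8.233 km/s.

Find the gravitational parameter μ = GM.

Convert to SI: r = 46.44 Mm = 4.644e+07 m; v = 8.233 km/s = 8233 m/s.
For a circular orbit v² = GM/r, so GM = v² · r.
GM = (8233)² · 4.644e+07 m³/s² ≈ 3.148e+15 m³/s² = 3.148 × 10^15 m³/s².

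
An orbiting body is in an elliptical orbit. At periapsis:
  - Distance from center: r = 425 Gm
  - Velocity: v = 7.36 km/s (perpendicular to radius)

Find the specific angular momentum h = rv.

Convert to SI: r = 425 Gm = 4.25e+11 m; v = 7.36 km/s = 7360 m/s.
With v perpendicular to r, h = r · v.
h = 4.25e+11 · 7360 m²/s ≈ 3.128e+15 m²/s.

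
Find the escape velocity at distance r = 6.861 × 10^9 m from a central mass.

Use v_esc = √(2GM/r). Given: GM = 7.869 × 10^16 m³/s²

Escape velocity comes from setting total energy to zero: ½v² − GM/r = 0 ⇒ v_esc = √(2GM / r).
v_esc = √(2 · 7.869e+16 / 6.861e+09) m/s ≈ 4789 m/s = 4.789 km/s.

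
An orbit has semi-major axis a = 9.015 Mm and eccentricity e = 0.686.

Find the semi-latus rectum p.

Convert to SI: a = 9.015 Mm = 9.015e+06 m.
p = a (1 − e²).
p = 9.015e+06 · (1 − (0.686)²) = 9.015e+06 · 0.529404 ≈ 4.773e+06 m = 4.773 Mm.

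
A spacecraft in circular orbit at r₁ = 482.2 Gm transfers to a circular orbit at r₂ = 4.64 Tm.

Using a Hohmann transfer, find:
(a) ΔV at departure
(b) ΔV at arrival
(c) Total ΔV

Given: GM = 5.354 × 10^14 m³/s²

Convert to SI: r₁ = 482.2 Gm = 4.822e+11 m; r₂ = 4.64 Tm = 4.64e+12 m.
Transfer semi-major axis: a_t = (r₁ + r₂)/2 = (4.822e+11 + 4.64e+12)/2 = 2.5611e+12 m.
Circular speeds: v₁ = √(GM/r₁) = 33.3216 m/s, v₂ = √(GM/r₂) = 10.7419 m/s.
Transfer speeds (vis-viva v² = GM(2/r − 1/a_t)): v₁ᵗ = 44.8509 m/s, v₂ᵗ = 4.66102 m/s.
(a) ΔV₁ = |v₁ᵗ − v₁| ≈ 11.53 m/s = 11.53 m/s.
(b) ΔV₂ = |v₂ − v₂ᵗ| ≈ 6.081 m/s = 6.081 m/s.
(c) ΔV_total = ΔV₁ + ΔV₂ ≈ 17.61 m/s = 17.61 m/s.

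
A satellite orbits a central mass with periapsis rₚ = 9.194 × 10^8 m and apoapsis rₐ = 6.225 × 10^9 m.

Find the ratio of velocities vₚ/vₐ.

Conservation of angular momentum gives rₚvₚ = rₐvₐ, so vₚ/vₐ = rₐ/rₚ.
vₚ/vₐ = 6.225e+09 / 9.194e+08 ≈ 6.771.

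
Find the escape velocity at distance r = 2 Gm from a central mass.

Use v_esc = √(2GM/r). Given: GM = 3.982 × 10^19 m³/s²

Convert to SI: r = 2 Gm = 2e+09 m.
Escape velocity comes from setting total energy to zero: ½v² − GM/r = 0 ⇒ v_esc = √(2GM / r).
v_esc = √(2 · 3.982e+19 / 2e+09) m/s ≈ 1.995e+05 m/s = 199.5 km/s.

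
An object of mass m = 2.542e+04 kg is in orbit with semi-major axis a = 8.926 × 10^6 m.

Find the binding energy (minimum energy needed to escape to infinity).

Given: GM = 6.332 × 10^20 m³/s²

Total orbital energy is E = −GMm/(2a); binding energy is E_bind = −E = GMm/(2a).
E_bind = 6.332e+20 · 2.542e+04 / (2 · 8.926e+06) J ≈ 9.016e+17 J = 901.6 PJ.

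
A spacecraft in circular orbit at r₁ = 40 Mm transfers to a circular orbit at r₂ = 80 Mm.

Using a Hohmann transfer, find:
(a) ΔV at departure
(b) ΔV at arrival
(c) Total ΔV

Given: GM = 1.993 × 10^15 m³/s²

Convert to SI: r₁ = 40 Mm = 4e+07 m; r₂ = 80 Mm = 8e+07 m.
Transfer semi-major axis: a_t = (r₁ + r₂)/2 = (4e+07 + 8e+07)/2 = 6e+07 m.
Circular speeds: v₁ = √(GM/r₁) = 7058.68 m/s, v₂ = √(GM/r₂) = 4991.24 m/s.
Transfer speeds (vis-viva v² = GM(2/r − 1/a_t)): v₁ᵗ = 8150.66 m/s, v₂ᵗ = 4075.33 m/s.
(a) ΔV₁ = |v₁ᵗ − v₁| ≈ 1092 m/s = 1.092 km/s.
(b) ΔV₂ = |v₂ − v₂ᵗ| ≈ 915.9 m/s = 915.9 m/s.
(c) ΔV_total = ΔV₁ + ΔV₂ ≈ 2008 m/s = 2.008 km/s.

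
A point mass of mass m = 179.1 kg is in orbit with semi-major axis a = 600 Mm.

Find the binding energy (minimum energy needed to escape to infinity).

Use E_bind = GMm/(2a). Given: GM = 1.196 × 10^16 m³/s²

Convert to SI: a = 600 Mm = 6e+08 m.
Total orbital energy is E = −GMm/(2a); binding energy is E_bind = −E = GMm/(2a).
E_bind = 1.196e+16 · 179.1 / (2 · 6e+08) J ≈ 1.785e+09 J = 1.785 GJ.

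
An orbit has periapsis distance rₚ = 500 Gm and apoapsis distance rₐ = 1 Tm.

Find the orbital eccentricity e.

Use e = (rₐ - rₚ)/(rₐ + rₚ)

Convert to SI: rₚ = 500 Gm = 5e+11 m; rₐ = 1 Tm = 1e+12 m.
e = (rₐ − rₚ) / (rₐ + rₚ).
e = (1e+12 − 5e+11) / (1e+12 + 5e+11) = 5e+11 / 1.5e+12 ≈ 0.3333.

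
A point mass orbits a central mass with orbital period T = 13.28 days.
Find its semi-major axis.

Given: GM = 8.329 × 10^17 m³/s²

Convert to SI: T = 13.28 days = 1.14739e+06 s.
Invert Kepler's third law: a = (GM · T² / (4π²))^(1/3).
Substituting T = 1.14739e+06 s and GM = 8.329e+17 m³/s²:
a = (8.329e+17 · (1.14739e+06)² / (4π²))^(1/3) m
a ≈ 3.028e+09 m = 3.028 Gm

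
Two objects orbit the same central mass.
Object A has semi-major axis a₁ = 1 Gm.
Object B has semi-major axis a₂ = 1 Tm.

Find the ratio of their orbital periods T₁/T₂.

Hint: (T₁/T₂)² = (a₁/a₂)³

Convert to SI: a₁ = 1 Gm = 1e+09 m; a₂ = 1 Tm = 1e+12 m.
From Kepler's third law, (T₁/T₂)² = (a₁/a₂)³, so T₁/T₂ = (a₁/a₂)^(3/2).
a₁/a₂ = 1e+09 / 1e+12 = 0.001.
T₁/T₂ = (0.001)^(3/2) ≈ 3.162e-05.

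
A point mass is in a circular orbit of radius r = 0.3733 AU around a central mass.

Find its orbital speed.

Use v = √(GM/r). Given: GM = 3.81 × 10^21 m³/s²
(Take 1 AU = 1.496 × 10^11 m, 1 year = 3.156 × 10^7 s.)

Convert to SI: r = 0.3733 AU = 5.58457e+10 m.
For a circular orbit, gravity supplies the centripetal force, so v = √(GM / r).
v = √(3.81e+21 / 5.58457e+10) m/s ≈ 2.612e+05 m/s = 55.1 AU/year.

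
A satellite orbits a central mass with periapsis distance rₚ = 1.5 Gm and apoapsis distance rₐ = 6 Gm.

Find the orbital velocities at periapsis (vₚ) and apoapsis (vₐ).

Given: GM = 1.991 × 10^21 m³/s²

Convert to SI: rₚ = 1.5 Gm = 1.5e+09 m; rₐ = 6 Gm = 6e+09 m.
Use the vis-viva equation v² = GM(2/r − 1/a) with a = (rₚ + rₐ)/2 = (1.5e+09 + 6e+09)/2 = 3.75e+09 m.
vₚ = √(GM · (2/rₚ − 1/a)) = √(1.991e+21 · (2/1.5e+09 − 1/3.75e+09)) m/s ≈ 1.457e+06 m/s = 1457 km/s.
vₐ = √(GM · (2/rₐ − 1/a)) = √(1.991e+21 · (2/6e+09 − 1/3.75e+09)) m/s ≈ 3.643e+05 m/s = 364.3 km/s.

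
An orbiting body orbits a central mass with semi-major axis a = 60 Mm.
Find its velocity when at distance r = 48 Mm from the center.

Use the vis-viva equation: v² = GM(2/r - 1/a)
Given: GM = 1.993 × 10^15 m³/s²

Convert to SI: a = 60 Mm = 6e+07 m; r = 48 Mm = 4.8e+07 m.
Vis-viva: v = √(GM · (2/r − 1/a)).
2/r − 1/a = 2/4.8e+07 − 1/6e+07 = 2.5e-08 m⁻¹.
v = √(1.993e+15 · 2.5e-08) m/s ≈ 7059 m/s = 7.059 km/s.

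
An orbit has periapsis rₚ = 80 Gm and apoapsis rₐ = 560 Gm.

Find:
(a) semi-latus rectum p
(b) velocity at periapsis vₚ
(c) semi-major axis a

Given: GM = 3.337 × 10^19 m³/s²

Convert to SI: rₚ = 80 Gm = 8e+10 m; rₐ = 560 Gm = 5.6e+11 m.
(a) From a = (rₚ + rₐ)/2 = 3.2e+11 m and e = (rₐ − rₚ)/(rₐ + rₚ) = 0.75, p = a(1 − e²) = 3.2e+11 · (1 − (0.75)²) ≈ 1.4e+11 m
(b) With a = (rₚ + rₐ)/2 = 3.2e+11 m, vₚ = √(GM (2/rₚ − 1/a)) = √(3.337e+19 · (2/8e+10 − 1/3.2e+11)) m/s ≈ 2.702e+04 m/s
(c) a = (rₚ + rₐ)/2 = (8e+10 + 5.6e+11)/2 ≈ 3.2e+11 m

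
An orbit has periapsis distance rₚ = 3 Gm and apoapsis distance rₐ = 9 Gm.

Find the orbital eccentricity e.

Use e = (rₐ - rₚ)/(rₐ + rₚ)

Convert to SI: rₚ = 3 Gm = 3e+09 m; rₐ = 9 Gm = 9e+09 m.
e = (rₐ − rₚ) / (rₐ + rₚ).
e = (9e+09 − 3e+09) / (9e+09 + 3e+09) = 6e+09 / 1.2e+10 ≈ 0.5.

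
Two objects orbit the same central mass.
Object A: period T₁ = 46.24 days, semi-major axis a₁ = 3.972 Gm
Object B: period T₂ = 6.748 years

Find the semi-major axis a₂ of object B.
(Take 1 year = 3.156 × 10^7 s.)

Convert to SI: T₁ = 46.24 days = 3.99514e+06 s; a₁ = 3.972 Gm = 3.972e+09 m; T₂ = 6.748 years = 2.12967e+08 s.
Kepler's third law: (T₁/T₂)² = (a₁/a₂)³ ⇒ a₂ = a₁ · (T₂/T₁)^(2/3).
T₂/T₁ = 2.12967e+08 / 3.99514e+06 = 53.3065.
a₂ = 3.972e+09 · (53.3065)^(2/3) m ≈ 5.626e+10 m = 56.26 Gm.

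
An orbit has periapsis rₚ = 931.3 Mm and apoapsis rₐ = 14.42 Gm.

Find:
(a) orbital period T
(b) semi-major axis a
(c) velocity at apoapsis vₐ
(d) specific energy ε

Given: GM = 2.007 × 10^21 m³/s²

Convert to SI: rₚ = 931.3 Mm = 9.313e+08 m; rₐ = 14.42 Gm = 1.442e+10 m.
(a) With a = (rₚ + rₐ)/2 = 7.67565e+09 m, T = 2π √(a³/GM) = 2π √((7.67565e+09)³/2.007e+21) s ≈ 9.431e+04 s
(b) a = (rₚ + rₐ)/2 = (9.313e+08 + 1.442e+10)/2 ≈ 7.676e+09 m
(c) With a = (rₚ + rₐ)/2 = 7.67565e+09 m, vₐ = √(GM (2/rₐ − 1/a)) = √(2.007e+21 · (2/1.442e+10 − 1/7.67565e+09)) m/s ≈ 1.3e+05 m/s
(d) With a = (rₚ + rₐ)/2 = 7.67565e+09 m, ε = −GM/(2a) = −2.007e+21/(2 · 7.67565e+09) J/kg ≈ -1.307e+11 J/kg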